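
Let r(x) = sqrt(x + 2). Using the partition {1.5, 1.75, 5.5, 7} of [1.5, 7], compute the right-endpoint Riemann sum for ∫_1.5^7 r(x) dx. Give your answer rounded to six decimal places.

15.253921

Subinterval widths: 0.25, 3.75, 1.5.
Right endpoints: 1.75, 5.5, 7.
r(1.75) ≈ 1.936492, r(5.5) ≈ 2.738613, r(7) ≈ 3.000000.
Sum = Σ Δx_i · r(x_i).
Sum ≈ 15.253921.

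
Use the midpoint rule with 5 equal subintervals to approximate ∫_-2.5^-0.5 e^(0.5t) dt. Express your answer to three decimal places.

Δt = (-0.5 − (-2.5))/5 = 0.4.
Midpoints: -2.3, -1.9, -1.5, -1.1, -0.7.
f(-2.3) ≈ 0.317, f(-1.9) ≈ 0.387, f(-1.5) ≈ 0.472, f(-1.1) ≈ 0.577, f(-0.7) ≈ 0.705.
Sum = Δt · [f(-2.3) + f(-1.9) + f(-1.5) + f(-1.1) + f(-0.7)].
Sum ≈ 0.983.

0.983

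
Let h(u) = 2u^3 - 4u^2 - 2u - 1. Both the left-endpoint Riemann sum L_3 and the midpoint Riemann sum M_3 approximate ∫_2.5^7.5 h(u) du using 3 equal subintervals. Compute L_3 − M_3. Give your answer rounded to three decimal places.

-411.806

L_3 ≈ 523.93519.
M_3 ≈ 935.74074.
L_3 − M_3 ≈ -411.806.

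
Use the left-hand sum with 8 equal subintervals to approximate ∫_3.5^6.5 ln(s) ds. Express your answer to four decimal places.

Δs = (6.5 − 3.5)/8 = 0.375.
Left endpoints: 3.5, 3.875, 4.25, 4.625, 5, 5.375, 5.75, 6.125.
f(3.5) ≈ 1.2528, f(3.875) ≈ 1.3545, f(4.25) ≈ 1.4469, f(4.625) ≈ 1.5315, f(5) ≈ 1.6094, f(5.375) ≈ 1.6818, f(5.75) ≈ 1.7492, f(6.125) ≈ 1.8124.
Sum = Δs · [f(3.5) + f(3.875) + f(4.25) + ...].
Sum ≈ 4.6644.

4.6644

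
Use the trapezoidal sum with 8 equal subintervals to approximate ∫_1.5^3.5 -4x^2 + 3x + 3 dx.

Δx = (3.5 − 1.5)/8 = 0.25.
f(1.5) = -1.5, f(1.75) = -4, f(2) = -7, f(2.25) = -10.5, f(2.5) = -14.5, f(2.75) = -19, f(3) = -24, f(3.25) = -29.5, f(3.5) = -35.5.
T_8 = (Δx/2)·[f(x_0) + 2f(x_1) + ... + 2f(x_{7}) + f(x_8)].
Sum = -31.75.

-31.75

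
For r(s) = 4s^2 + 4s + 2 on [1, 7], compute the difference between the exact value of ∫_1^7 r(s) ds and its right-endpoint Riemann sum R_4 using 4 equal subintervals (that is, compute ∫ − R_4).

Exact integral: ∫_1^7 r(s) ds = 564.
R_4 = 735.
Error = 564 − 735 = -171.

-171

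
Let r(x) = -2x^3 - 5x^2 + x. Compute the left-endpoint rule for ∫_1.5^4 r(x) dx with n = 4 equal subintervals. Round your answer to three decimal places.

Δx = (4 − 1.5)/4 = 0.625.
Left endpoints: 1.5, 2.125, 2.75, 3.375.
r(1.5) = -16.5, r(2.125) = -39.64453125, r(2.75) = -76.65625, r(3.375) = -130.46484375.
Sum = Δx · [r(1.5) + r(2.125) + r(2.75) + r(3.375)].
Sum ≈ -164.541.

-164.541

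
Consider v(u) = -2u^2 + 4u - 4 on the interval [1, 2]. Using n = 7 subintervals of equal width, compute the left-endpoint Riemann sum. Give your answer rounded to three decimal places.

Δu = (2 − 1)/7 = 1/7.
Left endpoints: 1, 8/7, 9/7, 10/7, 11/7, 12/7, 13/7.
v(1) = -2, v(8/7) = -100/49, v(9/7) = -106/49, v(10/7) = -116/49, v(11/7) = -130/49, v(12/7) = -148/49, v(13/7) = -170/49.
Sum = Δu · [v(1) + v(8/7) + v(9/7) + ...].
Sum ≈ -2.531.

-2.531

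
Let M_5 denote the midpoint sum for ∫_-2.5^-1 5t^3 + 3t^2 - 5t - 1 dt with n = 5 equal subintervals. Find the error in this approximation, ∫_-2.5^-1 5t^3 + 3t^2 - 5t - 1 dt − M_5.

Exact integral: ∫_-2.5^-1 f(t) dt = -21.328125.
M_5 = -21.0665625.
Error = -21.328125 − (-21.0665625) = -0.2615625.

-0.2615625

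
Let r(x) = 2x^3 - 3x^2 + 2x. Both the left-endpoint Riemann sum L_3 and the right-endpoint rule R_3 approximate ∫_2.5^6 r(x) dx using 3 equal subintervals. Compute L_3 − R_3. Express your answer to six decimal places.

-371.583333

L_3 ≈ 289.91666667.
R_3 = 661.5.
L_3 − R_3 ≈ -371.583333.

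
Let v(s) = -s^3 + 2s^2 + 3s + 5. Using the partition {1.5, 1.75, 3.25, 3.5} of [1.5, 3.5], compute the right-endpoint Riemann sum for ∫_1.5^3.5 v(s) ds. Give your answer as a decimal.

Subinterval widths: 0.25, 1.5, 0.25.
Right endpoints: 1.75, 3.25, 3.5.
v(1.75) = 11.015625, v(3.25) = 1.546875, v(3.5) = -2.875.
Sum = Σ Δs_i · v(s_i).
Sum = 4.35546875.

4.35546875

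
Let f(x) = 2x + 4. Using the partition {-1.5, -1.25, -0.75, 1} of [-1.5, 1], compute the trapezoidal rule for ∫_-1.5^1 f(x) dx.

8.75

Subinterval widths: 0.25, 0.5, 1.75.
f(-1.5) = 1, f(-1.25) = 1.5, f(-0.75) = 2.5, f(1) = 6.
On each subinterval the trapezoid contributes (Δx_i/2)·[f(x_{i-1}) + f(x_i)].
Sum = 8.75.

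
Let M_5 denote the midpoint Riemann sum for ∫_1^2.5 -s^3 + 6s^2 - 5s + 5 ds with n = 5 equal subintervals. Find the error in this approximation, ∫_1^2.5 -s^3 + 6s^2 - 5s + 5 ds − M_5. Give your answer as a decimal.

0.0084375

Exact integral: ∫_1^2.5 f(s) ds = 14.109375.
M_5 = 14.1009375.
Error = 14.109375 − 14.1009375 = 0.0084375.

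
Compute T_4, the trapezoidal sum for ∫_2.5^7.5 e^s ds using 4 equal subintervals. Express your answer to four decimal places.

Δs = (7.5 − 2.5)/4 = 1.25.
f(2.5) ≈ 12.1825, f(3.75) ≈ 42.5211, f(5) ≈ 148.4132, f(6.25) ≈ 518.0128, f(7.5) ≈ 1808.0424.
T_4 = (Δs/2)·[f(s_0) + 2f(s_1) + 2f(s_2) + 2f(s_3) + f(s_4)].
Sum ≈ 2023.8244.

2023.8244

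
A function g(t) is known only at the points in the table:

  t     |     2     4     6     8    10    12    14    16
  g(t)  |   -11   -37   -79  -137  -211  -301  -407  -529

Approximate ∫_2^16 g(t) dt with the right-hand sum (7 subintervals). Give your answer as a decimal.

-3402

Δt = 2.
Sum = 2·[(-37) + (-79) + (-137) + (-211) + (-301) + (-407) + (-529)] = -3402.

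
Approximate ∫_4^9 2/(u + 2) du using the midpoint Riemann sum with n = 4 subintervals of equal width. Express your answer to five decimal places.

Δu = (9 − 4)/4 = 1.25.
Midpoints: 4.625, 5.875, 7.125, 8.375.
f(4.625) = 16/53, f(5.875) = 16/63, f(7.125) = 16/73, f(8.375) = 16/83.
Sum = Δu · [f(4.625) + f(5.875) + f(7.125) + f(8.375)].
Sum ≈ 1.20976.

1.20976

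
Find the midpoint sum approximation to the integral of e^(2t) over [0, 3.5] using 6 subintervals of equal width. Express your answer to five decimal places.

Δt = (3.5 − 0)/6 = 7/12.
Midpoints: 7/24, 0.875, 35/24, 49/24, 2.625, 77/24.
f(7/24) ≈ 1.79200, f(0.875) ≈ 5.75460, f(35/24) ≈ 18.47959, f(49/24) ≈ 59.34295, f(2.625) ≈ 190.56627, f(77/24) ≈ 611.95984.
Sum = Δt · [f(7/24) + f(0.875) + f(35/24) + ...].
Sum ≈ 517.93890.

517.93890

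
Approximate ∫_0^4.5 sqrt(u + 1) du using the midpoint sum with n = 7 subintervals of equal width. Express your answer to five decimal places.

Δu = (4.5 − 0)/7 = 9/14.
Midpoints: 9/28, 27/28, 45/28, 2.25, 81/28, 99/28, 117/28.
f(9/28) ≈ 1.14953, f(27/28) ≈ 1.40153, f(45/28) ≈ 1.61466, f(2.25) ≈ 1.80278, f(81/28) ≈ 1.97303, f(99/28) ≈ 2.12972, f(117/28) ≈ 2.27565.
Sum = Δu · [f(9/28) + f(27/28) + f(45/28) + ...].
Sum ≈ 7.93730.

7.93730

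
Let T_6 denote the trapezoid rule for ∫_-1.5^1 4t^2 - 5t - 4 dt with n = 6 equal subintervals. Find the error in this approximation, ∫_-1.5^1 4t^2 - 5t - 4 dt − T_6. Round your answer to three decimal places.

Exact integral: ∫_-1.5^1 f(t) dt ≈ -1.04167.
T_6 ≈ -0.75231.
Error ≈ -1.04167 − (-0.75231) ≈ -0.289.

-0.289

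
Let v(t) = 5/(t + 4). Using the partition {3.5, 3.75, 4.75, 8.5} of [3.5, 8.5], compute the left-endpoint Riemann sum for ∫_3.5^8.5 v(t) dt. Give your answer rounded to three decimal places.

Subinterval widths: 0.25, 1, 3.75.
Left endpoints: 3.5, 3.75, 4.75.
v(3.5) = 2/3, v(3.75) = 20/31, v(4.75) = 4/7.
Sum = Σ Δt_i · v(t_i).
Sum ≈ 2.955.

2.955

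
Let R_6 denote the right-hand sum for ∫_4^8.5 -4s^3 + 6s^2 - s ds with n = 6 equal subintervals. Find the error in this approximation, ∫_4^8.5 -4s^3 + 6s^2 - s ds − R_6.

729.421875

Exact integral: ∫_4^8.5 f(s) ds = -3891.9375.
R_6 = -4621.359375.
Error = -3891.9375 − (-4621.359375) = 729.421875.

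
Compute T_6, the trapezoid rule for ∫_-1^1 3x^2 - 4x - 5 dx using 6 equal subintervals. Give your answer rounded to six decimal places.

Δx = (1 − (-1))/6 = 1/3.
f(-1) = 2, f(-2/3) = -1, f(-1/3) = -10/3, f(0) = -5, f(1/3) = -6, f(2/3) = -19/3, f(1) = -6.
T_6 = (Δx/2)·[f(x_0) + 2f(x_1) + ... + 2f(x_{5}) + f(x_6)].
Sum ≈ -7.888889.

-7.888889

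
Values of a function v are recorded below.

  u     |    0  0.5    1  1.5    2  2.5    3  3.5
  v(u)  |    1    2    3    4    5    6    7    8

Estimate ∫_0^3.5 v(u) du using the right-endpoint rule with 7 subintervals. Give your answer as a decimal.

17.5

Δu = 0.5.
Sum = 0.5·[2 + 3 + 4 + 5 + 6 + 7 + 8] = 17.5.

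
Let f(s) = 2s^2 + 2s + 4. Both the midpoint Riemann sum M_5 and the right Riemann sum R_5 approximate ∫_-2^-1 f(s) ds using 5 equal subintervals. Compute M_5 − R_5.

0.38

M_5 = 5.66.
R_5 = 5.28.
M_5 − R_5 = 0.38.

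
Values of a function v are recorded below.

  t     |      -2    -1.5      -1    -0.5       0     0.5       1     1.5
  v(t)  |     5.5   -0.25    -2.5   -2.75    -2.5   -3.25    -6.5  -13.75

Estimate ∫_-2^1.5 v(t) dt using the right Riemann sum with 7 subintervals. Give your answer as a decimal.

Δt = 0.5.
Sum = 0.5·[(-0.25) + (-2.5) + (-2.75) + (-2.5) + (-3.25) + (-6.5) + (-13.75)] = -15.75.

-15.75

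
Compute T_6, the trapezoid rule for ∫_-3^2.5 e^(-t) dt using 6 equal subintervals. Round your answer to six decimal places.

Δt = (2.5 − (-3))/6 = 11/12.
f(-3) ≈ 20.085537, f(-25/12) ≈ 8.031195, f(-7/6) ≈ 3.211271, f(-0.25) ≈ 1.284025, f(2/3) ≈ 0.513417, f(19/12) ≈ 0.205290, f(2.5) ≈ 0.082085.
T_6 = (Δt/2)·[f(t_0) + 2f(t_1) + ... + 2f(t_{5}) + f(t_6)].
Sum ≈ 21.384925.

21.384925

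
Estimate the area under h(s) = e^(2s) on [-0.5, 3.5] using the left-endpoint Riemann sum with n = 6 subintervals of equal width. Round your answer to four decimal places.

261.6072

Δs = (3.5 − (-0.5))/6 = 2/3.
Left endpoints: -0.5, 1/6, 5/6, 1.5, 13/6, 17/6.
h(-0.5) ≈ 0.3679, h(1/6) ≈ 1.3956, h(5/6) ≈ 5.2945, h(1.5) ≈ 20.0855, h(13/6) ≈ 76.1979, h(17/6) ≈ 289.0694.
Sum = Δs · [h(-0.5) + h(1/6) + h(5/6) + ...].
Sum ≈ 261.6072.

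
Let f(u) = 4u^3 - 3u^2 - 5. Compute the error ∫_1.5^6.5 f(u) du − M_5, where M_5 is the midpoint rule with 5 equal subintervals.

18.75

Exact integral: ∫_1.5^6.5 f(u) du = 1483.75.
M_5 = 1465.
Error = 1483.75 − 1465 = 18.75.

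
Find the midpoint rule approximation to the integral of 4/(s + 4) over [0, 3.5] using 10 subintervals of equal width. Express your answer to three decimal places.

2.514

Δs = (3.5 − 0)/10 = 0.35.
Midpoints: 0.175, 0.525, 0.875, 1.225, 1.575, 1.925, 2.275, 2.625, 2.975, 3.325.
f(0.175) = 160/167, f(0.525) = 160/181, f(0.875) = 32/39, f(1.225) = 160/209, f(1.575) = 160/223, f(1.925) = 160/237, f(2.275) = 160/251, f(2.625) = 32/53, f(2.975) = 160/279, f(3.325) = 160/293.
Sum = Δs · [f(0.175) + f(0.525) + f(0.875) + ...].
Sum ≈ 2.514.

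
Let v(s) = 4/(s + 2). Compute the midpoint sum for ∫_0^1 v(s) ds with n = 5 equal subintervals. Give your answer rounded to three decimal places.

1.621

Δs = (1 − 0)/5 = 0.2.
Midpoints: 0.1, 0.3, 0.5, 0.7, 0.9.
v(0.1) = 40/21, v(0.3) = 40/23, v(0.5) = 1.6, v(0.7) = 40/27, v(0.9) = 40/29.
Sum = Δs · [v(0.1) + v(0.3) + v(0.5) + v(0.7) + v(0.9)].
Sum ≈ 1.621.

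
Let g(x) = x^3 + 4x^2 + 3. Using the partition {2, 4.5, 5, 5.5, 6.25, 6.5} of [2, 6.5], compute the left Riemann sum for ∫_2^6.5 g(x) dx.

587.69140625

Subinterval widths: 2.5, 0.5, 0.5, 0.75, 0.25.
Left endpoints: 2, 4.5, 5, 5.5, 6.25.
g(2) = 27, g(4.5) = 175.125, g(5) = 228, g(5.5) = 290.375, g(6.25) = 403.390625.
Sum = Σ Δx_i · g(x_i).
Sum = 587.69140625.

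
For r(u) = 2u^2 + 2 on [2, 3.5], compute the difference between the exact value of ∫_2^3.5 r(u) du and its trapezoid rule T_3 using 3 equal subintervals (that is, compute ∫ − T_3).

Exact integral: ∫_2^3.5 r(u) du = 26.25.
T_3 = 26.375.
Error = 26.25 − 26.375 = -0.125.

-0.125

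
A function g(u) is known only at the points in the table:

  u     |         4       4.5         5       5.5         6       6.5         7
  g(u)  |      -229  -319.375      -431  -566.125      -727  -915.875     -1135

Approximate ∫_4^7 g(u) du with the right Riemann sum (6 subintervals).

-2047.1875

Δu = 0.5.
Sum = 0.5·[(-319.375) + (-431) + (-566.125) + (-727) + (-915.875) + (-1135)] = -2047.1875.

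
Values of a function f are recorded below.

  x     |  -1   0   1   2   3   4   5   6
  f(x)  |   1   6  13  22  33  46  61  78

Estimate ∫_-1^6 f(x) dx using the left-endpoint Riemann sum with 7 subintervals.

Δx = 1.
Sum = 1·[1 + 6 + 13 + 22 + 33 + 46 + 61] = 182.

182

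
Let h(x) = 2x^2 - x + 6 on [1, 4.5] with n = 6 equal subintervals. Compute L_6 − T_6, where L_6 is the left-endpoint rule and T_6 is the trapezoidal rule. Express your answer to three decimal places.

-10.208

L_6 ≈ 61.64699.
T_6 ≈ 71.85532.
L_6 − T_6 ≈ -10.208.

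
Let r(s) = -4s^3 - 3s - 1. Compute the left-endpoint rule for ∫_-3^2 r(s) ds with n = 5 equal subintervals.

Δs = (2 − (-3))/5 = 1.
Left endpoints: -3, -2, -1, 0, 1.
r(-3) = 116, r(-2) = 37, r(-1) = 6, r(0) = -1, r(1) = -8.
Sum = Δs · [r(-3) + r(-2) + r(-1) + r(0) + r(1)].
Sum = 150.

150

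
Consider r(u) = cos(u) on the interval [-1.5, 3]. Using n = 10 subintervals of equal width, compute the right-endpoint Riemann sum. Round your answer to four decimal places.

Δu = (3 − (-1.5))/10 = 0.45.
Right endpoints: -1.05, -0.6, -0.15, 0.3, 0.75, 1.2, 1.65, 2.1, 2.55, 3.
r(-1.05) ≈ 0.4976, r(-0.6) ≈ 0.8253, r(-0.15) ≈ 0.9888, r(0.3) ≈ 0.9553, r(0.75) ≈ 0.7317, r(1.2) ≈ 0.3624, r(1.65) ≈ -0.0791, r(2.1) ≈ -0.5048, r(2.55) ≈ -0.8301, r(3) ≈ -0.9900.
Sum = Δu · [r(-1.05) + r(-0.6) + r(-0.15) + ...].
Sum ≈ 0.8807.

0.8807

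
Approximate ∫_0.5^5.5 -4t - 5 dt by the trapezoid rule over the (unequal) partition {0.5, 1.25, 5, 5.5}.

Subinterval widths: 0.75, 3.75, 0.5.
f(0.5) = -7, f(1.25) = -10, f(5) = -25, f(5.5) = -27.
On each subinterval the trapezoid contributes (Δt_i/2)·[f(t_{i-1}) + f(t_i)].
Sum = -85.

-85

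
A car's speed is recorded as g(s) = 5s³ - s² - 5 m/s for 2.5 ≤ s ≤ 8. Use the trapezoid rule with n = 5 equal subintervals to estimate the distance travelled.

Δs = (8 − 2.5)/5 = 1.1.
g(2.5) = 66.875, g(3.6) = 215.32, g(4.7) = 492.025, g(5.8) = 936.92, g(6.9) = 1589.935, g(8) = 2491.
T_5 = (Δs/2)·[g(s_0) + 2g(s_1) + ... + 2g(s_{4}) + g(s_5)].
Sum = 4964.45125.

4964.45125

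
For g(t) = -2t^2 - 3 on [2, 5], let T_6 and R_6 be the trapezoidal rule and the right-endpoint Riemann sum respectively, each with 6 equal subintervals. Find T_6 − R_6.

10.5

T_6 = -87.25.
R_6 = -97.75.
T_6 − R_6 = 10.5.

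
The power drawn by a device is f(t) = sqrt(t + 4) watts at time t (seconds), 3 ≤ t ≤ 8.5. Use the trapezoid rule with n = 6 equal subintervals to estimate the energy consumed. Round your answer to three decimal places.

17.113

Δt = (8.5 − 3)/6 = 11/12.
f(3) ≈ 2.646, f(47/12) ≈ 2.814, f(29/6) ≈ 2.972, f(5.75) ≈ 3.122, f(20/3) ≈ 3.266, f(91/12) ≈ 3.403, f(8.5) ≈ 3.536.
T_6 = (Δt/2)·[f(t_0) + 2f(t_1) + ... + 2f(t_{5}) + f(t_6)].
Sum ≈ 17.113.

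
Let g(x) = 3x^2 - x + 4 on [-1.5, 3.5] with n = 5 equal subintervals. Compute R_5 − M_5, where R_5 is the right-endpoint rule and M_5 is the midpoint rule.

16.25

R_5 = 76.25.
M_5 = 60.
R_5 − M_5 = 16.25.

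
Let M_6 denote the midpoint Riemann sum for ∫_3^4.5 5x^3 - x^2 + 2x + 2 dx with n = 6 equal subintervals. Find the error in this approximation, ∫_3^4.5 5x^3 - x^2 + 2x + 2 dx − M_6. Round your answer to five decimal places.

0.43164

Exact integral: ∫_3^4.5 f(x) dx = 404.203125.
M_6 ≈ 403.7714844.
Error ≈ 404.203125 − 403.7714844 ≈ 0.43164.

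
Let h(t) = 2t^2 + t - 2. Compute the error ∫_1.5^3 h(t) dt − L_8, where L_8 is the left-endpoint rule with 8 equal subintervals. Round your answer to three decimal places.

1.389

Exact integral: ∫_1.5^3 h(t) dt = 16.125.
L_8 ≈ 14.73633.
Error ≈ 16.125 − 14.73633 ≈ 1.389.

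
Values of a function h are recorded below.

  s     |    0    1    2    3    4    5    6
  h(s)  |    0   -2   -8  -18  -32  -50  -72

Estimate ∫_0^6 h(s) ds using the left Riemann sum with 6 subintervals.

-110

Δs = 1.
Sum = 1·[0 + (-2) + (-8) + (-18) + (-32) + (-50)] = -110.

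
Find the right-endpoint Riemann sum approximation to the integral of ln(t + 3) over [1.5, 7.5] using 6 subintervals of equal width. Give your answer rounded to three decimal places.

12.334

Δt = (7.5 − 1.5)/6 = 1.
Right endpoints: 2.5, 3.5, 4.5, 5.5, 6.5, 7.5.
f(2.5) ≈ 1.705, f(3.5) ≈ 1.872, f(4.5) ≈ 2.015, f(5.5) ≈ 2.140, f(6.5) ≈ 2.251, f(7.5) ≈ 2.351.
Sum = Δt · [f(2.5) + f(3.5) + f(4.5) + ...].
Sum ≈ 12.334.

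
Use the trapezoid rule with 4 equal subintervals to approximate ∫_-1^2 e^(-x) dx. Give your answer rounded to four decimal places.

Δx = (2 − (-1))/4 = 0.75.
f(-1) ≈ 2.7183, f(-0.25) ≈ 1.2840, f(0.5) ≈ 0.6065, f(1.25) ≈ 0.2865, f(2) ≈ 0.1353.
T_4 = (Δx/2)·[f(x_0) + 2f(x_1) + 2f(x_2) + 2f(x_3) + f(x_4)].
Sum ≈ 2.7029.

2.7029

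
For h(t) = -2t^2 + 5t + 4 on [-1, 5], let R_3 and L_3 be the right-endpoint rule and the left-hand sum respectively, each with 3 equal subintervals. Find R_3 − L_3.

R_3 = -26.
L_3 = 10.
R_3 − L_3 = -36.

-36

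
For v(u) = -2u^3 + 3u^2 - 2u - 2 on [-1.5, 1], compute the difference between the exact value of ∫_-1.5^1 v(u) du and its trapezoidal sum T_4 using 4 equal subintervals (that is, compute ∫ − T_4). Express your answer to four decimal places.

Exact integral: ∫_-1.5^1 v(u) du = 2.65625.
T_4 ≈ 3.388672.
Error ≈ 2.65625 − 3.388672 ≈ -0.7324.

-0.7324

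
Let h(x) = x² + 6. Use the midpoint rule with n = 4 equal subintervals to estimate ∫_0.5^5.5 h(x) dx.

Δx = (5.5 − 0.5)/4 = 1.25.
Midpoints: 1.125, 2.375, 3.625, 4.875.
h(1.125) = 7.265625, h(2.375) = 11.640625, h(3.625) = 19.140625, h(4.875) = 29.765625.
Sum = Δx · [h(1.125) + h(2.375) + h(3.625) + h(4.875)].
Sum = 84.765625.

84.765625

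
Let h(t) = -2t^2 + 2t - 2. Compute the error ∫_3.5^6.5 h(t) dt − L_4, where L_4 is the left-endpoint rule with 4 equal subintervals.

Exact integral: ∫_3.5^6.5 h(t) dt = -130.5.
L_4 = -110.8125.
Error = -130.5 − (-110.8125) = -19.6875.

-19.6875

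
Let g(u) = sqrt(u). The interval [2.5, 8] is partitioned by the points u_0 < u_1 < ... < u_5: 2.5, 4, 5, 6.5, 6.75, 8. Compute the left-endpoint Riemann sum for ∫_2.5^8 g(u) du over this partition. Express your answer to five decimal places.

Subinterval widths: 1.5, 1, 1.5, 0.25, 1.25.
Left endpoints: 2.5, 4, 5, 6.5, 6.75.
g(2.5) ≈ 1.58114, g(4) ≈ 2.00000, g(5) ≈ 2.23607, g(6.5) ≈ 2.54951, g(6.75) ≈ 2.59808.
Sum = Σ Δu_i · g(u_i).
Sum ≈ 11.61078.

11.61078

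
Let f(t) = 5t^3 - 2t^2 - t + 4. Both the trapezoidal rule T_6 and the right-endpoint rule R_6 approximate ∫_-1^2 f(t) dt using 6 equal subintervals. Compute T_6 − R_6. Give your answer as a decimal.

T_6 = 23.9375.
R_6 = 32.9375.
T_6 − R_6 = -9.

-9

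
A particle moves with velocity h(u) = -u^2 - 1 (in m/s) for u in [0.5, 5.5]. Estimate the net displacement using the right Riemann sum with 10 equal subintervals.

Δu = (5.5 − 0.5)/10 = 0.5.
Right endpoints: 1, 1.5, 2, 2.5, 3, 3.5, 4, 4.5, 5, 5.5.
h(1) = -2, h(1.5) = -3.25, h(2) = -5, h(2.5) = -7.25, h(3) = -10, h(3.5) = -13.25, h(4) = -17, h(4.5) = -21.25, h(5) = -26, h(5.5) = -31.25.
Sum = Δu · [h(1) + h(1.5) + h(2) + ...].
Sum = -68.125.

-68.125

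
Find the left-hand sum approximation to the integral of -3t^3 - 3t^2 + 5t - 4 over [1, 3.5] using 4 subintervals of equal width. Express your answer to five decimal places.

Δt = (3.5 − 1)/4 = 0.625.
Left endpoints: 1, 1.625, 2.25, 2.875.
f(1) = -5, f(1.625) = -8535/512, f(2.25) = -42.109375, f(2.875) = -43885/512.
Sum = Δt · [f(1) + f(1.625) + f(2.25) + f(2.875)].
Sum ≈ -93.43262.

-93.43262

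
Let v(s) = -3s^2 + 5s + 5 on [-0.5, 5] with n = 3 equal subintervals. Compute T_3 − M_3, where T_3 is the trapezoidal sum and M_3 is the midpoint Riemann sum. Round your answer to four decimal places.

T_3 ≈ -44.993056.
M_3 ≈ -31.128472.
T_3 − M_3 ≈ -13.8646.

-13.8646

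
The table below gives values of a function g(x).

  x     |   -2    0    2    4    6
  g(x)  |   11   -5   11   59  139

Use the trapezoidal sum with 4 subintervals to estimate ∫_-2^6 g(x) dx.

280

Δx = 2.
T_4 = (2/2)·[11 + 2·(-5) + 2·11 + 2·59 + 139] = 280.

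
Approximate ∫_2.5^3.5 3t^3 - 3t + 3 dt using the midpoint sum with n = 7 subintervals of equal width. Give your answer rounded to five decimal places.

Δt = (3.5 − 2.5)/7 = 1/7.
Midpoints: 18/7, 19/7, 20/7, 3, 22/7, 23/7, 24/7.
f(18/7) = 15879/343, f(19/7) = 18813/343, f(20/7) = 22089/343, f(3) = 75, f(22/7) = 29739/343, f(23/7) = 34149/343, f(24/7) = 38973/343.
Sum = Δt · [f(18/7) + f(19/7) + f(20/7) + ...].
Sum ≈ 77.20408.

77.20408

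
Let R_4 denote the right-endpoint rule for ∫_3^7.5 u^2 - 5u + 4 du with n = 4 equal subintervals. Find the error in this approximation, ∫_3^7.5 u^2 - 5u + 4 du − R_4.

Exact integral: ∫_3^7.5 f(u) du = 31.5.
R_4 = 46.37109375.
Error = 31.5 − 46.37109375 = -14.87109375.

-14.87109375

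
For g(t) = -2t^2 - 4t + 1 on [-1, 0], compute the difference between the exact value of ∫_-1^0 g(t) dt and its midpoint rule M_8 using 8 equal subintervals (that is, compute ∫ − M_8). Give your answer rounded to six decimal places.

Exact integral: ∫_-1^0 g(t) dt ≈ 2.33333333.
M_8 = 2.3359375.
Error ≈ 2.33333333 − 2.3359375 ≈ -0.002604.

-0.002604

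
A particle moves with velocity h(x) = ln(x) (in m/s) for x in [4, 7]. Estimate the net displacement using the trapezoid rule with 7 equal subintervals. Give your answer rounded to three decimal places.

Δx = (7 − 4)/7 = 3/7.
h(4) ≈ 1.386, h(31/7) ≈ 1.488, h(34/7) ≈ 1.580, h(37/7) ≈ 1.665, h(40/7) ≈ 1.743, h(43/7) ≈ 1.815, h(46/7) ≈ 1.883, h(7) ≈ 1.946.
T_7 = (Δx/2)·[h(x_0) + 2h(x_1) + ... + 2h(x_{6}) + h(x_7)].
Sum ≈ 5.075.

5.075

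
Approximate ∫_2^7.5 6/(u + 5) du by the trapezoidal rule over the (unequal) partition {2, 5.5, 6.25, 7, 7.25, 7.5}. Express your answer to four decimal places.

Subinterval widths: 3.5, 0.75, 0.75, 0.25, 0.25.
f(2) = 6/7, f(5.5) = 4/7, f(6.25) = 8/15, f(7) = 0.5, f(7.25) = 24/49, f(7.5) = 0.48.
On each subinterval the trapezoid contributes (Δu_i/2)·[f(u_{i-1}) + f(u_i)].
Sum ≈ 3.5467.

3.5467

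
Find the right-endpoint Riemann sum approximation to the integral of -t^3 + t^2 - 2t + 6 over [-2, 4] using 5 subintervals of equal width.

Δt = (4 − (-2))/5 = 1.2.
Right endpoints: -0.8, 0.4, 1.6, 2.8, 4.
f(-0.8) = 8.752, f(0.4) = 5.296, f(1.6) = 1.264, f(2.8) = -13.712, f(4) = -50.
Sum = Δt · [f(-0.8) + f(0.4) + f(1.6) + f(2.8) + f(4)].
Sum = -58.08.

-58.08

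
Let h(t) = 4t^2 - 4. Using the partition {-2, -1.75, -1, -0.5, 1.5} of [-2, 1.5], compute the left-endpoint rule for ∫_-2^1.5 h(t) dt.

3.1875

Subinterval widths: 0.25, 0.75, 0.5, 2.
Left endpoints: -2, -1.75, -1, -0.5.
h(-2) = 12, h(-1.75) = 8.25, h(-1) = 0, h(-0.5) = -3.
Sum = Σ Δt_i · h(t_i).
Sum = 3.1875.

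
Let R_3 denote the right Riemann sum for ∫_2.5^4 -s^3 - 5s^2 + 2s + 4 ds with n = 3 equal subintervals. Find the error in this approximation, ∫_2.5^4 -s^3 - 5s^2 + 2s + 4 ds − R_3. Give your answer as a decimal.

24.453125

Exact integral: ∫_2.5^4 f(s) ds = -119.109375.
R_3 = -143.5625.
Error = -119.109375 − (-143.5625) = 24.453125.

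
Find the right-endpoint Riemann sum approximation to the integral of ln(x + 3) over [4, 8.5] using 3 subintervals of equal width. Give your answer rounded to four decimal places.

Δx = (8.5 − 4)/3 = 1.5.
Right endpoints: 5.5, 7, 8.5.
f(5.5) ≈ 2.1401, f(7) ≈ 2.3026, f(8.5) ≈ 2.4423.
Sum = Δx · [f(5.5) + f(7) + f(8.5)].
Sum ≈ 10.3275.

10.3275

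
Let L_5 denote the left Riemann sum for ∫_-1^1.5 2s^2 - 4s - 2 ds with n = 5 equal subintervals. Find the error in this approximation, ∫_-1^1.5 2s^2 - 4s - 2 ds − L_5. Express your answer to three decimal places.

-2.083

Exact integral: ∫_-1^1.5 f(s) ds ≈ -4.58333.
L_5 = -2.5.
Error ≈ -4.58333 − (-2.5) ≈ -2.083.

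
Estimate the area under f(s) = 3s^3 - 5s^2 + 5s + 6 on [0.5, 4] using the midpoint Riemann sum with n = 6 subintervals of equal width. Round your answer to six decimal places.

Δs = (4 − 0.5)/6 = 7/12.
Midpoints: 19/24, 1.375, 47/24, 61/24, 3.125, 89/24.
f(19/24) = 12769/1536, f(1.375) = 5745/512, f(47/24) = 88231/4608, f(61/24) = 18261/512, f(3.125) = 32947/512, f(89/24) = 501217/4608.
Sum = Δs · [f(19/24) + f(1.375) + f(47/24) + ...].
Sum ≈ 144.356264.

144.356264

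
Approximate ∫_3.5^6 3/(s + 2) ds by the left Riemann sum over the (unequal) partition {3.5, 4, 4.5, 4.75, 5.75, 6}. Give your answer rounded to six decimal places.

Subinterval widths: 0.5, 0.5, 0.25, 1, 0.25.
Left endpoints: 3.5, 4, 4.5, 4.75, 5.75.
f(3.5) = 6/11, f(4) = 0.5, f(4.5) = 6/13, f(4.75) = 4/9, f(5.75) = 12/31.
Sum = Σ Δs_i · f(s_i).
Sum ≈ 1.179331.

1.179331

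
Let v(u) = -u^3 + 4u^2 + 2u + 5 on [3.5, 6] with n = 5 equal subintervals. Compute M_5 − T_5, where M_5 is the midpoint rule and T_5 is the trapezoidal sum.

1.6015625

M_5 = -18.8671875.
T_5 = -20.46875.
M_5 − T_5 = 1.6015625.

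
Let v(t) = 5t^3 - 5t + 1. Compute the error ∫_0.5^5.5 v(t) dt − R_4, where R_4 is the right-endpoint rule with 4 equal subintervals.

Exact integral: ∫_0.5^5.5 v(t) dt = 1073.75.
R_4 = 1636.25.
Error = 1073.75 − 1636.25 = -562.5.

-562.5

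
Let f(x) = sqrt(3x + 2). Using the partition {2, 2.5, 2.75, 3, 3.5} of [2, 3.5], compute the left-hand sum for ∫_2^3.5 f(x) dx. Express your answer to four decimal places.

4.6435

Subinterval widths: 0.5, 0.25, 0.25, 0.5.
Left endpoints: 2, 2.5, 2.75, 3.
f(2) ≈ 2.8284, f(2.5) ≈ 3.0822, f(2.75) ≈ 3.2016, f(3) ≈ 3.3166.
Sum = Σ Δx_i · f(x_i).
Sum ≈ 4.6435.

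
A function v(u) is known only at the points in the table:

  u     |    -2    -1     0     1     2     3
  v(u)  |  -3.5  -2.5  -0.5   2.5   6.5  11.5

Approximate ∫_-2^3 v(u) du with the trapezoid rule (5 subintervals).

10

Δu = 1.
T_5 = (1/2)·[(-3.5) + 2·(-2.5) + 2·(-0.5) + 2·2.5 + 2·6.5 + 11.5] = 10.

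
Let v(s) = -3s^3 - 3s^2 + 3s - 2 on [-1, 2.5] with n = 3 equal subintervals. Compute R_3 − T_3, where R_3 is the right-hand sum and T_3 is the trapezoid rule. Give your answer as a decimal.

-32.15625

R_3 ≈ -84.19444444.
T_3 ≈ -52.03819444.
R_3 − T_3 = -32.15625.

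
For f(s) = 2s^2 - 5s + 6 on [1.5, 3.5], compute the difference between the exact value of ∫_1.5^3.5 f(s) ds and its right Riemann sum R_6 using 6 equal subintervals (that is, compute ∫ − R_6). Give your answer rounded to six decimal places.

Exact integral: ∫_1.5^3.5 f(s) ds ≈ 13.33333333.
R_6 ≈ 15.07407407.
Error ≈ 13.33333333 − 15.07407407 ≈ -1.740741.

-1.740741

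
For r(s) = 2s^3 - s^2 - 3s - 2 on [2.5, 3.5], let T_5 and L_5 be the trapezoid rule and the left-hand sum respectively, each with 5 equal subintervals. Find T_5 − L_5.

4.55

T_5 = 35.53.
L_5 = 30.98.
T_5 − L_5 = 4.55.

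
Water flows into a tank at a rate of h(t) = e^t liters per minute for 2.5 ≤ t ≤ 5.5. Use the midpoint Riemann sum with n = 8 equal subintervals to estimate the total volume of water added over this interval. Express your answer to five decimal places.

Δt = (5.5 − 2.5)/8 = 0.375.
Midpoints: 2.6875, 3.0625, 3.4375, 3.8125, 4.1875, 4.5625, 4.9375, 5.3125.
h(2.6875) ≈ 14.69489, h(3.0625) ≈ 21.38094, h(3.4375) ≈ 31.10909, h(3.8125) ≈ 45.26346, h(4.1875) ≈ 65.85794, h(4.5625) ≈ 95.82274, h(4.9375) ≈ 139.42126, h(5.3125) ≈ 202.85674.
Sum = Δt · [h(2.6875) + h(3.0625) + h(3.4375) + ...].
Sum ≈ 231.15265.

231.15265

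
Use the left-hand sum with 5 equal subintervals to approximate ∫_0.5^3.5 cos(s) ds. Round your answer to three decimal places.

-0.261

Δs = (3.5 − 0.5)/5 = 0.6.
Left endpoints: 0.5, 1.1, 1.7, 2.3, 2.9.
f(0.5) ≈ 0.878, f(1.1) ≈ 0.454, f(1.7) ≈ -0.129, f(2.3) ≈ -0.666, f(2.9) ≈ -0.971.
Sum = Δs · [f(0.5) + f(1.1) + f(1.7) + f(2.3) + f(2.9)].
Sum ≈ -0.261.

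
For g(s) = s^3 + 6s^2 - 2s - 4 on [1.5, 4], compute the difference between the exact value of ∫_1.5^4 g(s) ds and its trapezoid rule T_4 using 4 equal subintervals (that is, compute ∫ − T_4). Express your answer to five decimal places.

-2.31934

Exact integral: ∫_1.5^4 g(s) ds = 160.234375.
T_4 ≈ 162.5537109.
Error ≈ 160.234375 − 162.5537109 ≈ -2.31934.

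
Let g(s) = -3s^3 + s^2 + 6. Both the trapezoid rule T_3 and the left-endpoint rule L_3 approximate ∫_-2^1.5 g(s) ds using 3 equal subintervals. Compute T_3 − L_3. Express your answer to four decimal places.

-20.9271

T_3 ≈ 35.575231.
L_3 ≈ 56.502315.
T_3 − L_3 ≈ -20.9271.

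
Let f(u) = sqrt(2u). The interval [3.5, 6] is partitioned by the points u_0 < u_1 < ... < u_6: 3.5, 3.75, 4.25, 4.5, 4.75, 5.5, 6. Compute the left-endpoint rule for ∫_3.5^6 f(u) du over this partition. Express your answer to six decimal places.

Subinterval widths: 0.25, 0.5, 0.25, 0.25, 0.75, 0.5.
Left endpoints: 3.5, 3.75, 4.25, 4.5, 4.75, 5.5.
f(3.5) ≈ 2.645751, f(3.75) ≈ 2.738613, f(4.25) ≈ 2.915476, f(4.5) ≈ 3.000000, f(4.75) ≈ 3.082207, f(5.5) ≈ 3.316625.
Sum = Σ Δu_i · f(u_i).
Sum ≈ 7.479581.

7.479581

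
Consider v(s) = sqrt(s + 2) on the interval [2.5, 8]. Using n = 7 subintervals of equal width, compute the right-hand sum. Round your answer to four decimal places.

15.1228

Δs = (8 − 2.5)/7 = 11/14.
Right endpoints: 23/7, 57/14, 34/7, 79/14, 45/7, 101/14, 8.
v(23/7) ≈ 2.2991, v(57/14) ≈ 2.4640, v(34/7) ≈ 2.6186, v(79/14) ≈ 2.7646, v(45/7) ≈ 2.9032, v(101/14) ≈ 3.0355, v(8) ≈ 3.1623.
Sum = Δs · [v(23/7) + v(57/14) + v(34/7) + ...].
Sum ≈ 15.1228.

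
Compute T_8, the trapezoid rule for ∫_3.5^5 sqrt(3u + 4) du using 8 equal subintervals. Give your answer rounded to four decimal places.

6.1342

Δu = (5 − 3.5)/8 = 0.1875.
f(3.5) ≈ 3.8079, f(3.6875) ≈ 3.8810, f(3.875) ≈ 3.9528, f(4.0625) ≈ 4.0234, f(4.25) ≈ 4.0927, f(4.4375) ≈ 4.1608, f(4.625) ≈ 4.2279, f(4.8125) ≈ 4.2939, f(5) ≈ 4.3589.
T_8 = (Δu/2)·[f(u_0) + 2f(u_1) + ... + 2f(u_{7}) + f(u_8)].
Sum ≈ 6.1342.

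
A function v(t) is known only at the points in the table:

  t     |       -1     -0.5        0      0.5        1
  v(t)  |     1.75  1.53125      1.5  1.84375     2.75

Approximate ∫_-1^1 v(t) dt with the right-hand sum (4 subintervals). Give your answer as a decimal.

3.8125

Δt = 0.5.
Sum = 0.5·[1.53125 + 1.5 + 1.84375 + 2.75] = 3.8125.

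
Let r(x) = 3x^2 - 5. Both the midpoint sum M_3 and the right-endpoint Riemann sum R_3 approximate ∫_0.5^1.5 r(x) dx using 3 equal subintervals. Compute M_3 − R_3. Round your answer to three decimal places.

M_3 ≈ -1.77778.
R_3 ≈ -0.69444.
M_3 − R_3 ≈ -1.083.

-1.083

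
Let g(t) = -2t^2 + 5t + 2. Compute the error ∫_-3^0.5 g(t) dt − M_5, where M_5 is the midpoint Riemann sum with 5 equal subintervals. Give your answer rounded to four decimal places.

-0.2858

Exact integral: ∫_-3^0.5 g(t) dt ≈ -32.958333.
M_5 = -32.6725.
Error ≈ -32.958333 − (-32.6725) ≈ -0.2858.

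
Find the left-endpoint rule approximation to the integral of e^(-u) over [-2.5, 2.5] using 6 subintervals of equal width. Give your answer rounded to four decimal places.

17.8345

Δu = (2.5 − (-2.5))/6 = 5/6.
Left endpoints: -2.5, -5/3, -5/6, 0, 5/6, 5/3.
f(-2.5) ≈ 12.1825, f(-5/3) ≈ 5.2945, f(-5/6) ≈ 2.3010, f(0) ≈ 1.0000, f(5/6) ≈ 0.4346, f(5/3) ≈ 0.1889.
Sum = Δu · [f(-2.5) + f(-5/3) + f(-5/6) + ...].
Sum ≈ 17.8345.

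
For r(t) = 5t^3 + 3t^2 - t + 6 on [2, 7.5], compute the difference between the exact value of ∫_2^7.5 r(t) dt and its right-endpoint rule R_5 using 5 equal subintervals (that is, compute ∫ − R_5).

-1303.699375

Exact integral: ∫_2^7.5 r(t) dt = 4355.828125.
R_5 = 5659.5275.
Error = 4355.828125 − 5659.5275 = -1303.699375.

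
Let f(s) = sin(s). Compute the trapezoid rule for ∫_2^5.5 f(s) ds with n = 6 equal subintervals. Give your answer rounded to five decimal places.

Δs = (5.5 − 2)/6 = 7/12.
f(2) ≈ 0.90930, f(31/12) ≈ 0.52971, f(19/6) ≈ -0.02507, f(3.75) ≈ -0.57156, f(13/3) ≈ -0.92901, f(59/12) ≈ -0.97921, f(5.5) ≈ -0.70554.
T_6 = (Δs/2)·[f(s_0) + 2f(s_1) + ... + 2f(s_{5}) + f(s_6)].
Sum ≈ -1.09274.

-1.09274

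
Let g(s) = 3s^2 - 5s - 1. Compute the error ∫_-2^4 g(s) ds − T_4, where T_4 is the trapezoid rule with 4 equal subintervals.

Exact integral: ∫_-2^4 g(s) ds = 36.
T_4 = 42.75.
Error = 36 − 42.75 = -6.75.

-6.75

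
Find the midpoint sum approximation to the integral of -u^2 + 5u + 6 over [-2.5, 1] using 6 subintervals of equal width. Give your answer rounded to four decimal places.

2.4326

Δu = (1 − (-2.5))/6 = 7/12.
Midpoints: -53/24, -1.625, -25/24, -11/24, 0.125, 17/24.
f(-53/24) = -5713/576, f(-1.625) = -4.765625, f(-25/24) = -169/576, f(-11/24) = 2015/576, f(0.125) = 6.609375, f(17/24) = 5207/576.
Sum = Δu · [f(-53/24) + f(-1.625) + f(-25/24) + ...].
Sum ≈ 2.4326.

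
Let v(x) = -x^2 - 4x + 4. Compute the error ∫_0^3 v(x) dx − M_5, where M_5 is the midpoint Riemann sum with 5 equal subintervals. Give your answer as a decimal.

-0.09

Exact integral: ∫_0^3 v(x) dx = -15.
M_5 = -14.91.
Error = -15 − (-14.91) = -0.09.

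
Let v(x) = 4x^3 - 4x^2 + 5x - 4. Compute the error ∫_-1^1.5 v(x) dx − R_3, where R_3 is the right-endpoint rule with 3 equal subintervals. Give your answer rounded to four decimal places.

Exact integral: ∫_-1^1.5 v(x) dx ≈ -8.645833.
R_3 ≈ 1.481481.
Error ≈ -8.645833 − 1.481481 ≈ -10.1273.

-10.1273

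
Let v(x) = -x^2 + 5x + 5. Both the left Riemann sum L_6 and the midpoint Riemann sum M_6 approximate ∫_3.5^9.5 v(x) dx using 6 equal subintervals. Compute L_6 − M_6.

22.5

L_6 = -23.5.
M_6 = -46.
L_6 − M_6 = 22.5.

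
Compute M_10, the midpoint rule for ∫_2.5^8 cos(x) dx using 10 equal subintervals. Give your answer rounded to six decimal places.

0.395857

Δx = (8 − 2.5)/10 = 0.55.
Midpoints: 2.775, 3.325, 3.875, 4.425, 4.975, 5.525, 6.075, 6.625, 7.175, 7.725.
f(2.775) ≈ -0.933554, f(3.325) ≈ -0.983228, f(3.875) ≈ -0.742898, f(4.425) ≈ -0.283449, f(4.975) ≈ 0.259603, f(5.525) ≈ 0.726085, f(6.075) ≈ 0.978408, f(6.625) ≈ 0.942148, f(7.175) ≈ 0.628001, f(7.725) ≈ 0.128624.
Sum = Δx · [f(2.775) + f(3.325) + f(3.875) + ...].
Sum ≈ 0.395857.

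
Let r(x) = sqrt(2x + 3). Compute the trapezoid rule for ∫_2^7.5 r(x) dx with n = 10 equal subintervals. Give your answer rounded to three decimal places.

Δx = (7.5 − 2)/10 = 0.55.
r(2) ≈ 2.646, r(2.55) ≈ 2.846, r(3.1) ≈ 3.033, r(3.65) ≈ 3.209, r(4.2) ≈ 3.376, r(4.75) ≈ 3.536, r(5.3) ≈ 3.688, r(5.85) ≈ 3.834, r(6.4) ≈ 3.975, r(6.95) ≈ 4.111, r(7.5) ≈ 4.243.
T_10 = (Δx/2)·[r(x_0) + 2r(x_1) + ... + 2r(x_{9}) + r(x_10)].
Sum ≈ 19.279.

19.279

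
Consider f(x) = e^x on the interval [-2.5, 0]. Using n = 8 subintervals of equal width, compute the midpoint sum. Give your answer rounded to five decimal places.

0.91419

Δx = (0 − (-2.5))/8 = 0.3125.
Midpoints: -2.34375, -2.03125, -1.71875, -1.40625, -1.09375, -0.78125, -0.46875, -0.15625.
f(-2.34375) ≈ 0.09597, f(-2.03125) ≈ 0.13117, f(-1.71875) ≈ 0.17929, f(-1.40625) ≈ 0.24506, f(-1.09375) ≈ 0.33496, f(-0.78125) ≈ 0.45783, f(-0.46875) ≈ 0.62578, f(-0.15625) ≈ 0.85535.
Sum = Δx · [f(-2.34375) + f(-2.03125) + f(-1.71875) + ...].
Sum ≈ 0.91419.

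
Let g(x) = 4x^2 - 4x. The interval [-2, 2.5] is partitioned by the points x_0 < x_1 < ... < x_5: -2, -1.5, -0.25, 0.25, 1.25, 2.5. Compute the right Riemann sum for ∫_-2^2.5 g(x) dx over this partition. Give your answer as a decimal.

28.6875

Subinterval widths: 0.5, 1.25, 0.5, 1, 1.25.
Right endpoints: -1.5, -0.25, 0.25, 1.25, 2.5.
g(-1.5) = 15, g(-0.25) = 1.25, g(0.25) = -0.75, g(1.25) = 1.25, g(2.5) = 15.
Sum = Σ Δx_i · g(x_i).
Sum = 28.6875.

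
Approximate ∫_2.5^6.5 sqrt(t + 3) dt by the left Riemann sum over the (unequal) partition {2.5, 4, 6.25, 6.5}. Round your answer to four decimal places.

Subinterval widths: 1.5, 2.25, 0.25.
Left endpoints: 2.5, 4, 6.25.
f(2.5) ≈ 2.3452, f(4) ≈ 2.6458, f(6.25) ≈ 3.0414.
Sum = Σ Δt_i · f(t_i).
Sum ≈ 10.2311.

10.2311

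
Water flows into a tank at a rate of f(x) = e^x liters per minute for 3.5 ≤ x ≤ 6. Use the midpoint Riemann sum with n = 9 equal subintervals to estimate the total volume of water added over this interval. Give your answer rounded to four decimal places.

Δx = (6 − 3.5)/9 = 5/18.
Midpoints: 131/36, 47/12, 151/36, 161/36, 4.75, 181/36, 191/36, 67/12, 211/36.
f(131/36) ≈ 38.0495, f(47/12) ≈ 50.2327, f(151/36) ≈ 66.3169, f(161/36) ≈ 87.5511, f(4.75) ≈ 115.5843, f(181/36) ≈ 152.5935, f(191/36) ≈ 201.4529, f(67/12) ≈ 265.9567, f(211/36) ≈ 351.1141.
Sum = Δx · [f(131/36) + f(47/12) + f(151/36) + ...].
Sum ≈ 369.1255.

369.1255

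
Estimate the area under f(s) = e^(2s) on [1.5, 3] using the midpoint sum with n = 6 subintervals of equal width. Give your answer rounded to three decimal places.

189.690

Δs = (3 − 1.5)/6 = 0.25.
Midpoints: 1.625, 1.875, 2.125, 2.375, 2.625, 2.875.
f(1.625) ≈ 25.790, f(1.875) ≈ 42.521, f(2.125) ≈ 70.105, f(2.375) ≈ 115.584, f(2.625) ≈ 190.566, f(2.875) ≈ 314.191.
Sum = Δs · [f(1.625) + f(1.875) + f(2.125) + ...].
Sum ≈ 189.690.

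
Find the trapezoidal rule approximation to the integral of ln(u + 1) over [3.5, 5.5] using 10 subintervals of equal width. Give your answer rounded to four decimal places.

Δu = (5.5 − 3.5)/10 = 0.2.
f(3.5) ≈ 1.5041, f(3.7) ≈ 1.5476, f(3.9) ≈ 1.5892, f(4.1) ≈ 1.6292, f(4.3) ≈ 1.6677, f(4.5) ≈ 1.7047, f(4.7) ≈ 1.7405, f(4.9) ≈ 1.7750, f(5.1) ≈ 1.8083, f(5.3) ≈ 1.8405, f(5.5) ≈ 1.8718.
T_10 = (Δu/2)·[f(u_0) + 2f(u_1) + ... + 2f(u_{9}) + f(u_10)].
Sum ≈ 3.3981.

3.3981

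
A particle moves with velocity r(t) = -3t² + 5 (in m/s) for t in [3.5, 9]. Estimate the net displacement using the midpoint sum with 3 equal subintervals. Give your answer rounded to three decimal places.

-654.003

Δt = (9 − 3.5)/3 = 11/6.
Midpoints: 53/12, 6.25, 97/12.
r(53/12) = -2569/48, r(6.25) = -112.1875, r(97/12) = -9169/48.
Sum = Δt · [r(53/12) + r(6.25) + r(97/12)].
Sum ≈ -654.003.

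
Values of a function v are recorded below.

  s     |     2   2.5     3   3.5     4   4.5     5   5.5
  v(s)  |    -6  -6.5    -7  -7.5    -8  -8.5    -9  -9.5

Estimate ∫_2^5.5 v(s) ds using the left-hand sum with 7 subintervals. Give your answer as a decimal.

Δs = 0.5.
Sum = 0.5·[(-6) + (-6.5) + (-7) + (-7.5) + (-8) + (-8.5) + (-9)] = -26.25.

-26.25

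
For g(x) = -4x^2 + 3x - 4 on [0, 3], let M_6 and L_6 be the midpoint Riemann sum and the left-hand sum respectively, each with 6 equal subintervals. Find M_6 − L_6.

-6

M_6 = -34.25.
L_6 = -28.25.
M_6 − L_6 = -6.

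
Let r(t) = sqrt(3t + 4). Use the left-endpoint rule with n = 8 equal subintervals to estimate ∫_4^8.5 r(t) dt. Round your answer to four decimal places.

20.9784

Δt = (8.5 − 4)/8 = 0.5625.
Left endpoints: 4, 4.5625, 5.125, 5.6875, 6.25, 6.8125, 7.375, 7.9375.
r(4) ≈ 4.0000, r(4.5625) ≈ 4.2057, r(5.125) ≈ 4.4017, r(5.6875) ≈ 4.5894, r(6.25) ≈ 4.7697, r(6.8125) ≈ 4.9434, r(7.375) ≈ 5.1113, r(7.9375) ≈ 5.2738.
Sum = Δt · [r(4) + r(4.5625) + r(5.125) + ...].
Sum ≈ 20.9784.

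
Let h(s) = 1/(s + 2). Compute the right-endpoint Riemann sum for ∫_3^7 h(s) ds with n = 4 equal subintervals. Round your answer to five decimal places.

Δs = (7 − 3)/4 = 1.
Right endpoints: 4, 5, 6, 7.
h(4) = 1/6, h(5) = 1/7, h(6) = 0.125, h(7) = 1/9.
Sum = Δs · [h(4) + h(5) + h(6) + h(7)].
Sum ≈ 0.54563.

0.54563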